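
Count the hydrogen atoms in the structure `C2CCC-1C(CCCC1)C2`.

Hydrogens are implicit in SMILES; fill each atom to its normal valence:
  8 × C: 2 H each → 16
  2 × C: 1 H each → 2
  Total hydrogens = 18.

18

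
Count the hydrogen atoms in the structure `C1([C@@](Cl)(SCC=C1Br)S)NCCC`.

Hydrogens are implicit in SMILES; fill each atom to its normal valence:
  3 × C: 2 H each → 6
  2 × C: 1 H each → 2
  2 × C: no H
  1 × Br: no H
  1 × C: 3 H
  1 × Cl: no H
  1 × N: 1 H
  1 × S: 1 H
  1 × S: no H
  Total hydrogens = 13.

13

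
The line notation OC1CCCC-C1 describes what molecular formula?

C6H12O

Heavy atoms from the SMILES: 6 C, 1 O.
Implicit hydrogens by atom environment:
  5 × C: 2 H each → 10
  1 × C: 1 H
  1 × O: 1 H
  Total hydrogens = 12.
Molecular formula: C6H12O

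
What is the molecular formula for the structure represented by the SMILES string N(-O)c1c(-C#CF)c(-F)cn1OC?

Heavy atoms from the SMILES: 7 C, 2 F, 2 N, 2 O.
Implicit hydrogens by atom environment:
  3 × C (aromatic): no H
  2 × C: no H
  2 × F: no H
  1 × C: 3 H
  1 × C (aromatic): 1 H
  1 × N: 1 H
  1 × N (aromatic): no H
  1 × O: 1 H
  1 × O: no H
  Total hydrogens = 6.
Molecular formula: C7H6F2N2O2

C7H6F2N2O2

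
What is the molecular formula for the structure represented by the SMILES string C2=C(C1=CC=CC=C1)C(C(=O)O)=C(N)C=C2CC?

C15H15NO2

Heavy atoms from the SMILES: 15 C, 1 N, 2 O.
Implicit hydrogens by atom environment:
  7 × C (aromatic): 1 H each → 7
  5 × C (aromatic): no H
  1 × C: 3 H
  1 × C: 2 H
  1 × C: no H
  1 × N: 2 H
  1 × O: 1 H
  1 × O: no H
  Total hydrogens = 15.
Molecular formula: C15H15NO2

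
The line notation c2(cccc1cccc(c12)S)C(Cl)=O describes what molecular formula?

Heavy atoms from the SMILES: 11 C, 1 Cl, 1 O, 1 S.
Implicit hydrogens by atom environment:
  6 × C (aromatic): 1 H each → 6
  4 × C (aromatic): no H
  1 × C: no H
  1 × Cl: no H
  1 × O: no H
  1 × S: 1 H
  Total hydrogens = 7.
Molecular formula: C11H7ClOS

C11H7ClOS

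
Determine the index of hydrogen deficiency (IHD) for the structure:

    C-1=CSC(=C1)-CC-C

3

Molecular formula from the SMILES: C7H10S.
DoU = (2C + 2 + N − H − X)/2 = (2·7 + 2 + 0 − 10 − 0)/2 = 6/2 = 3.
(Structurally: 1 ring(s) + 2 π bond(s) = 3.)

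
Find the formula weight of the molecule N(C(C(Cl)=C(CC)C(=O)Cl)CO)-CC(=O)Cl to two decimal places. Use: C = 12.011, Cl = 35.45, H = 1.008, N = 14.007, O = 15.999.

288.55

Molecular formula: C9H12Cl3NO3.
M = 9×12.011 + 3×35.45 + 12×1.008 + 1×14.007 + 3×15.999 = 288.55 g/mol.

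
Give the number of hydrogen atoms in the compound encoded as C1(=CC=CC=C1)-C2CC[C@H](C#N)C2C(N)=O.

Hydrogens are implicit in SMILES; fill each atom to its normal valence:
  5 × C (aromatic): 1 H each → 5
  3 × C: 1 H each → 3
  2 × C: 2 H each → 4
  2 × C: no H
  1 × C (aromatic): no H
  1 × N: 2 H
  1 × N: no H
  1 × O: no H
  Total hydrogens = 14.

14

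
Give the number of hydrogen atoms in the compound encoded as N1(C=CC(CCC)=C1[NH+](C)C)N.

Hydrogens are implicit in SMILES; fill each atom to its normal valence:
  3 × C: 3 H each → 9
  2 × C: 2 H each → 4
  2 × C (aromatic): 1 H each → 2
  2 × C (aromatic): no H
  1 × N: 2 H
  1 × N (charge +1): 1 H
  1 × N (aromatic): no H
  Total hydrogens = 18.

18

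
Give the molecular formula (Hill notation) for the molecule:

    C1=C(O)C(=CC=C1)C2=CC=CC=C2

C12H10O

Heavy atoms from the SMILES: 12 C, 1 O.
Implicit hydrogens by atom environment:
  9 × C (aromatic): 1 H each → 9
  3 × C (aromatic): no H
  1 × O: 1 H
  Total hydrogens = 10.
Molecular formula: C12H10O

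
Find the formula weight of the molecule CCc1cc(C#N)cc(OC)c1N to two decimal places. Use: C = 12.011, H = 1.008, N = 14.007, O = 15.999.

Molecular formula: C10H12N2O.
M = 10×12.011 + 12×1.008 + 2×14.007 + 1×15.999 = 176.22 g/mol.

176.22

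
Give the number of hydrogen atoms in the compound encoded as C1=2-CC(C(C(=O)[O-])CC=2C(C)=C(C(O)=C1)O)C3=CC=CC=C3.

Hydrogens are implicit in SMILES; fill each atom to its normal valence:
  6 × C (aromatic): 1 H each → 6
  6 × C (aromatic): no H
  2 × C: 2 H each → 4
  2 × C: 1 H each → 2
  2 × O: 1 H each → 2
  1 × C: 3 H
  1 × C: no H
  1 × O: no H
  1 × O (charge -1): no H
  Total hydrogens = 17.

17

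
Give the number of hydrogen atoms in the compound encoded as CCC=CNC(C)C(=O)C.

Hydrogens are implicit in SMILES; fill each atom to its normal valence:
  3 × C: 3 H each → 9
  3 × C: 1 H each → 3
  1 × C: 2 H
  1 × C: no H
  1 × N: 1 H
  1 × O: no H
  Total hydrogens = 15.

15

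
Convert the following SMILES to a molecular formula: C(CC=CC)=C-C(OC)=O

Heavy atoms from the SMILES: 8 C, 2 O.
Implicit hydrogens by atom environment:
  4 × C: 1 H each → 4
  2 × C: 3 H each → 6
  2 × O: no H
  1 × C: 2 H
  1 × C: no H
  Total hydrogens = 12.
Molecular formula: C8H12O2

C8H12O2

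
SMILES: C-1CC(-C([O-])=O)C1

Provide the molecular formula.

C5H7O2-

Heavy atoms from the SMILES: 5 C, 2 O.
Implicit hydrogens by atom environment:
  3 × C: 2 H each → 6
  1 × C: 1 H
  1 × C: no H
  1 × O: no H
  1 × O (charge -1): no H
  Total hydrogens = 7.
Net charge -1.
Molecular formula: C5H7O2-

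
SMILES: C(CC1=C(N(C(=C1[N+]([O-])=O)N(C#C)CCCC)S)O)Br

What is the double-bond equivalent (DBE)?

Molecular formula from the SMILES: C12H16BrN3O3S.
DoU = (2C + 2 + N − H − X)/2 = (2·12 + 2 + 3 − 16 − 1)/2 = 12/2 = 6.
(Structurally: 1 ring(s) + 5 π bond(s) = 6.)

6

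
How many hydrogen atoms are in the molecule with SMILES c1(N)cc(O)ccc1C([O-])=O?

6

Hydrogens are implicit in SMILES; fill each atom to its normal valence:
  3 × C (aromatic): 1 H each → 3
  3 × C (aromatic): no H
  1 × C: no H
  1 × N: 2 H
  1 × O: 1 H
  1 × O: no H
  1 × O (charge -1): no H
  Total hydrogens = 6.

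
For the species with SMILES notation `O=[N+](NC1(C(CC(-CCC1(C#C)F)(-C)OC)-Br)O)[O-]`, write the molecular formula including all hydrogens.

Heavy atoms from the SMILES: 1 Br, 11 C, 1 F, 2 N, 4 O.
Implicit hydrogens by atom environment:
  4 × C: no H
  3 × C: 2 H each → 6
  2 × C: 3 H each → 6
  2 × C: 1 H each → 2
  2 × O: no H
  1 × Br: no H
  1 × F: no H
  1 × N: 1 H
  1 × N (charge +1): no H
  1 × O: 1 H
  1 × O (charge -1): no H
  Total hydrogens = 16.
Molecular formula: C11H16BrFN2O4

C11H16BrFN2O4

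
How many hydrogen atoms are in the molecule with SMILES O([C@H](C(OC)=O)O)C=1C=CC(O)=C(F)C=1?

9

Hydrogens are implicit in SMILES; fill each atom to its normal valence:
  3 × C (aromatic): 1 H each → 3
  3 × C (aromatic): no H
  3 × O: no H
  2 × O: 1 H each → 2
  1 × C: 3 H
  1 × C: 1 H
  1 × C: no H
  1 × F: no H
  Total hydrogens = 9.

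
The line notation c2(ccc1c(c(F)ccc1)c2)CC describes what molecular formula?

Heavy atoms from the SMILES: 12 C, 1 F.
Implicit hydrogens by atom environment:
  6 × C (aromatic): 1 H each → 6
  4 × C (aromatic): no H
  1 × C: 3 H
  1 × C: 2 H
  1 × F: no H
  Total hydrogens = 11.
Molecular formula: C12H11F

C12H11F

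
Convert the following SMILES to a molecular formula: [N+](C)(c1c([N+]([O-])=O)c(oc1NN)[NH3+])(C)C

[C7H15N5O3]2+

Heavy atoms from the SMILES: 7 C, 5 N, 3 O.
Implicit hydrogens by atom environment:
  4 × C (aromatic): no H
  3 × C: 3 H each → 9
  2 × N (charge +1): no H
  1 × N (charge +1): 3 H
  1 × N: 2 H
  1 × N: 1 H
  1 × O (aromatic): no H
  1 × O: no H
  1 × O (charge -1): no H
  Total hydrogens = 15.
Net charge +2.
Molecular formula: [C7H15N5O3]2+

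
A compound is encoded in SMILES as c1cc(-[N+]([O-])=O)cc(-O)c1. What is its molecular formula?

Heavy atoms from the SMILES: 6 C, 1 N, 3 O.
Implicit hydrogens by atom environment:
  4 × C (aromatic): 1 H each → 4
  2 × C (aromatic): no H
  1 × N (charge +1): no H
  1 × O: 1 H
  1 × O: no H
  1 × O (charge -1): no H
  Total hydrogens = 5.
Molecular formula: C6H5NO3

C6H5NO3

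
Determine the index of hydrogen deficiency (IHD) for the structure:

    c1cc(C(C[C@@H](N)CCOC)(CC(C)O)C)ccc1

Molecular formula from the SMILES: C16H27NO2.
DoU = (2C + 2 + N − H − X)/2 = (2·16 + 2 + 1 − 27 − 0)/2 = 8/2 = 4.
(Structurally: 1 ring(s) + 3 π bond(s) = 4.)

4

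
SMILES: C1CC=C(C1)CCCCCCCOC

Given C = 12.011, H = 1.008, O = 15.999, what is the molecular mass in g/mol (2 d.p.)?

196.33

Molecular formula: C13H24O.
M = 13×12.011 + 24×1.008 + 1×15.999 = 196.33 g/mol.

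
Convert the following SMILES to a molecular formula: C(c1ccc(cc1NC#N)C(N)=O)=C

Heavy atoms from the SMILES: 10 C, 3 N, 1 O.
Implicit hydrogens by atom environment:
  3 × C (aromatic): 1 H each → 3
  3 × C (aromatic): no H
  2 × C: no H
  1 × C: 2 H
  1 × C: 1 H
  1 × N: 2 H
  1 × N: 1 H
  1 × N: no H
  1 × O: no H
  Total hydrogens = 9.
Molecular formula: C10H9N3O

C10H9N3O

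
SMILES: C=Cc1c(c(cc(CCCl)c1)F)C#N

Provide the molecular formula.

Heavy atoms from the SMILES: 11 C, 1 Cl, 1 F, 1 N.
Implicit hydrogens by atom environment:
  4 × C (aromatic): no H
  3 × C: 2 H each → 6
  2 × C (aromatic): 1 H each → 2
  1 × C: 1 H
  1 × C: no H
  1 × Cl: no H
  1 × F: no H
  1 × N: no H
  Total hydrogens = 9.
Molecular formula: C11H9ClFN

C11H9ClFN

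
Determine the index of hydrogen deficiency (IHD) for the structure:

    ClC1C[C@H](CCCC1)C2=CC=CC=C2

Molecular formula from the SMILES: C13H17Cl.
DoU = (2C + 2 + N − H − X)/2 = (2·13 + 2 + 0 − 17 − 1)/2 = 10/2 = 5.
(Structurally: 2 ring(s) + 3 π bond(s) = 5.)

5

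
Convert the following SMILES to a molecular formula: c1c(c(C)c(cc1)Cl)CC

Heavy atoms from the SMILES: 9 C, 1 Cl.
Implicit hydrogens by atom environment:
  3 × C (aromatic): 1 H each → 3
  3 × C (aromatic): no H
  2 × C: 3 H each → 6
  1 × C: 2 H
  1 × Cl: no H
  Total hydrogens = 11.
Molecular formula: C9H11Cl

C9H11Cl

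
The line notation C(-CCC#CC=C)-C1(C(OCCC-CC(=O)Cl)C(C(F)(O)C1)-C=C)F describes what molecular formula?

C19H25ClF2O3

Heavy atoms from the SMILES: 19 C, 1 Cl, 2 F, 3 O.
Implicit hydrogens by atom environment:
  10 × C: 2 H each → 20
  5 × C: no H
  4 × C: 1 H each → 4
  2 × F: no H
  2 × O: no H
  1 × Cl: no H
  1 × O: 1 H
  Total hydrogens = 25.
Molecular formula: C19H25ClF2O3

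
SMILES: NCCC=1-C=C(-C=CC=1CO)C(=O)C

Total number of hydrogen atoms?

Hydrogens are implicit in SMILES; fill each atom to its normal valence:
  3 × C: 2 H each → 6
  3 × C (aromatic): 1 H each → 3
  3 × C (aromatic): no H
  1 × C: 3 H
  1 × C: no H
  1 × N: 2 H
  1 × O: 1 H
  1 × O: no H
  Total hydrogens = 15.

15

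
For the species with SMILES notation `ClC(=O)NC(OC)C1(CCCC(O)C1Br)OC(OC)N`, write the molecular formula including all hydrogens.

Heavy atoms from the SMILES: 1 Br, 11 C, 1 Cl, 2 N, 5 O.
Implicit hydrogens by atom environment:
  4 × C: 1 H each → 4
  4 × O: no H
  3 × C: 2 H each → 6
  2 × C: 3 H each → 6
  2 × C: no H
  1 × Br: no H
  1 × Cl: no H
  1 × N: 2 H
  1 × N: 1 H
  1 × O: 1 H
  Total hydrogens = 20.
Molecular formula: C11H20BrClN2O5

C11H20BrClN2O5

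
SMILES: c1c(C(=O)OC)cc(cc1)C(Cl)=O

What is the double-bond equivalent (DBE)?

6

Molecular formula from the SMILES: C9H7ClO3.
DoU = (2C + 2 + N − H − X)/2 = (2·9 + 2 + 0 − 7 − 1)/2 = 12/2 = 6.
(Structurally: 1 ring(s) + 5 π bond(s) = 6.)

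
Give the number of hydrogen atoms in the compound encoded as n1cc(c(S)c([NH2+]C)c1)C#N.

Hydrogens are implicit in SMILES; fill each atom to its normal valence:
  3 × C (aromatic): no H
  2 × C (aromatic): 1 H each → 2
  1 × C: 3 H
  1 × C: no H
  1 × N (charge +1): 2 H
  1 × N (aromatic): no H
  1 × N: no H
  1 × S: 1 H
  Total hydrogens = 8.

8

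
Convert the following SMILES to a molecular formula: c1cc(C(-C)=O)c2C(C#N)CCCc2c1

Heavy atoms from the SMILES: 13 C, 1 N, 1 O.
Implicit hydrogens by atom environment:
  3 × C: 2 H each → 6
  3 × C (aromatic): 1 H each → 3
  3 × C (aromatic): no H
  2 × C: no H
  1 × C: 3 H
  1 × C: 1 H
  1 × N: no H
  1 × O: no H
  Total hydrogens = 13.
Molecular formula: C13H13NO

C13H13NO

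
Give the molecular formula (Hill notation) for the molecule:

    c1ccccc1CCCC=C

Heavy atoms from the SMILES: 11 C.
Implicit hydrogens by atom environment:
  5 × C (aromatic): 1 H each → 5
  4 × C: 2 H each → 8
  1 × C: 1 H
  1 × C (aromatic): no H
  Total hydrogens = 14.
Molecular formula: C11H14

C11H14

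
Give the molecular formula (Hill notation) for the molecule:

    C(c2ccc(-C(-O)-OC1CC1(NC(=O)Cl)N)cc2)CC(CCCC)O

Heavy atoms from the SMILES: 18 C, 1 Cl, 2 N, 4 O.
Implicit hydrogens by atom environment:
  6 × C: 2 H each → 12
  4 × C (aromatic): 1 H each → 4
  3 × C: 1 H each → 3
  2 × C: no H
  2 × C (aromatic): no H
  2 × O: 1 H each → 2
  2 × O: no H
  1 × C: 3 H
  1 × Cl: no H
  1 × N: 2 H
  1 × N: 1 H
  Total hydrogens = 27.
Molecular formula: C18H27ClN2O4

C18H27ClN2O4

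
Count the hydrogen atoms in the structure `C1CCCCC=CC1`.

14

Hydrogens are implicit in SMILES; fill each atom to its normal valence:
  6 × C: 2 H each → 12
  2 × C: 1 H each → 2
  Total hydrogens = 14.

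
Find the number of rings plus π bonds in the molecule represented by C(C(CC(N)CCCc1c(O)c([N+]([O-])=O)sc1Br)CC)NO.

Molecular formula from the SMILES: C13H22BrN3O4S.
DoU = (2C + 2 + N − H − X)/2 = (2·13 + 2 + 3 − 22 − 1)/2 = 8/2 = 4.
(Structurally: 1 ring(s) + 3 π bond(s) = 4.)

4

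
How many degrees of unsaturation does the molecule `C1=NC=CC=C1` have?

4

Molecular formula from the SMILES: C5H5N.
DoU = (2C + 2 + N − H − X)/2 = (2·5 + 2 + 1 − 5 − 0)/2 = 8/2 = 4.
(Structurally: 1 ring(s) + 3 π bond(s) = 4.)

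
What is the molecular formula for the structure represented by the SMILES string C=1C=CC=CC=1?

C6H6

Heavy atoms from the SMILES: 6 C.
Implicit hydrogens by atom environment:
  6 × C (aromatic): 1 H each → 6
  Total hydrogens = 6.
Molecular formula: C6H6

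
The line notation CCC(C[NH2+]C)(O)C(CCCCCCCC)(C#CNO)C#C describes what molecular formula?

C18H33N2O2+

Heavy atoms from the SMILES: 18 C, 2 N, 2 O.
Implicit hydrogens by atom environment:
  9 × C: 2 H each → 18
  5 × C: no H
  3 × C: 3 H each → 9
  2 × O: 1 H each → 2
  1 × C: 1 H
  1 × N (charge +1): 2 H
  1 × N: 1 H
  Total hydrogens = 33.
Net charge +1.
Molecular formula: C18H33N2O2+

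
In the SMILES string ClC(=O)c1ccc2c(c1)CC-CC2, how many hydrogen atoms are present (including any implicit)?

11

Hydrogens are implicit in SMILES; fill each atom to its normal valence:
  4 × C: 2 H each → 8
  3 × C (aromatic): 1 H each → 3
  3 × C (aromatic): no H
  1 × C: no H
  1 × Cl: no H
  1 × O: no H
  Total hydrogens = 11.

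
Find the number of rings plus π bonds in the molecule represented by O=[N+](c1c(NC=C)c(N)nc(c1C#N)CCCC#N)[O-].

Molecular formula from the SMILES: C12H12N6O2.
DoU = (2C + 2 + N − H − X)/2 = (2·12 + 2 + 6 − 12 − 0)/2 = 20/2 = 10.
(Structurally: 1 ring(s) + 9 π bond(s) = 10.)

10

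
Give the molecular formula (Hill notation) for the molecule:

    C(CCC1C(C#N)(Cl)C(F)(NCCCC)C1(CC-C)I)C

Heavy atoms from the SMILES: 16 C, 1 Cl, 1 F, 1 I, 2 N.
Implicit hydrogens by atom environment:
  8 × C: 2 H each → 16
  4 × C: no H
  3 × C: 3 H each → 9
  1 × C: 1 H
  1 × Cl: no H
  1 × F: no H
  1 × I: no H
  1 × N: 1 H
  1 × N: no H
  Total hydrogens = 27.
Molecular formula: C16H27ClFIN2

C16H27ClFIN2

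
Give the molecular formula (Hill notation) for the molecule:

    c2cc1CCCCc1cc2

C10H12

Heavy atoms from the SMILES: 10 C.
Implicit hydrogens by atom environment:
  4 × C: 2 H each → 8
  4 × C (aromatic): 1 H each → 4
  2 × C (aromatic): no H
  Total hydrogens = 12.
Molecular formula: C10H12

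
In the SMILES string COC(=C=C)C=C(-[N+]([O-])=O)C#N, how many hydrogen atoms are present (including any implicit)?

Hydrogens are implicit in SMILES; fill each atom to its normal valence:
  4 × C: no H
  2 × O: no H
  1 × C: 3 H
  1 × C: 2 H
  1 × C: 1 H
  1 × N (charge +1): no H
  1 × N: no H
  1 × O (charge -1): no H
  Total hydrogens = 6.

6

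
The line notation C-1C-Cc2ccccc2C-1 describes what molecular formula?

C10H12

Heavy atoms from the SMILES: 10 C.
Implicit hydrogens by atom environment:
  4 × C: 2 H each → 8
  4 × C (aromatic): 1 H each → 4
  2 × C (aromatic): no H
  Total hydrogens = 12.
Molecular formula: C10H12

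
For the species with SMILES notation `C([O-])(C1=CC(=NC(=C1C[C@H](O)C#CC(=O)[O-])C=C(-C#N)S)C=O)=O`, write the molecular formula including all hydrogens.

[C15H8N2O6S]2-

Heavy atoms from the SMILES: 15 C, 2 N, 6 O, 1 S.
Implicit hydrogens by atom environment:
  6 × C: no H
  4 × C (aromatic): no H
  3 × C: 1 H each → 3
  3 × O: no H
  2 × O (charge -1): no H
  1 × C: 2 H
  1 × C (aromatic): 1 H
  1 × N (aromatic): no H
  1 × N: no H
  1 × O: 1 H
  1 × S: 1 H
  Total hydrogens = 8.
Net charge -2.
Molecular formula: [C15H8N2O6S]2-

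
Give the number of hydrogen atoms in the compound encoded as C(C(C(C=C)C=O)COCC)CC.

20

Hydrogens are implicit in SMILES; fill each atom to its normal valence:
  5 × C: 2 H each → 10
  4 × C: 1 H each → 4
  2 × C: 3 H each → 6
  2 × O: no H
  Total hydrogens = 20.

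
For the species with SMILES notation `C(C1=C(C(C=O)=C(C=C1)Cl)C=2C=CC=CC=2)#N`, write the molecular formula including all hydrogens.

C14H8ClNO

Heavy atoms from the SMILES: 14 C, 1 Cl, 1 N, 1 O.
Implicit hydrogens by atom environment:
  7 × C (aromatic): 1 H each → 7
  5 × C (aromatic): no H
  1 × C: 1 H
  1 × C: no H
  1 × Cl: no H
  1 × N: no H
  1 × O: no H
  Total hydrogens = 8.
Molecular formula: C14H8ClNO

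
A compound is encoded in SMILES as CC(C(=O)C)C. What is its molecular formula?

C5H10O

Heavy atoms from the SMILES: 5 C, 1 O.
Implicit hydrogens by atom environment:
  3 × C: 3 H each → 9
  1 × C: 1 H
  1 × C: no H
  1 × O: no H
  Total hydrogens = 10.
Molecular formula: C5H10O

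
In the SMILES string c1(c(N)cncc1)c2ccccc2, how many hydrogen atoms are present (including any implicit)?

10

Hydrogens are implicit in SMILES; fill each atom to its normal valence:
  8 × C (aromatic): 1 H each → 8
  3 × C (aromatic): no H
  1 × N: 2 H
  1 × N (aromatic): no H
  Total hydrogens = 10.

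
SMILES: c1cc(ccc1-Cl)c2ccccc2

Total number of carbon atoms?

The symbol for carbon appears 12 times in the SMILES. Lowercase c denotes aromatic carbon and counts toward C.

12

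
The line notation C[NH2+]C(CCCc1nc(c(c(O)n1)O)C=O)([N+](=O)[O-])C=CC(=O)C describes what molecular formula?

C14H19N4O6+

Heavy atoms from the SMILES: 14 C, 4 N, 6 O.
Implicit hydrogens by atom environment:
  4 × C (aromatic): no H
  3 × C: 2 H each → 6
  3 × C: 1 H each → 3
  3 × O: no H
  2 × C: 3 H each → 6
  2 × C: no H
  2 × N (aromatic): no H
  2 × O: 1 H each → 2
  1 × N (charge +1): 2 H
  1 × N (charge +1): no H
  1 × O (charge -1): no H
  Total hydrogens = 19.
Net charge +1.
Molecular formula: C14H19N4O6+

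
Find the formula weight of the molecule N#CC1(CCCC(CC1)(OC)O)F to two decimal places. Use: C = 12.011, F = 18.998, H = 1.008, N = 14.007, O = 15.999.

Molecular formula: C9H14FNO2.
M = 9×12.011 + 1×18.998 + 14×1.008 + 1×14.007 + 2×15.999 = 187.21 g/mol.

187.21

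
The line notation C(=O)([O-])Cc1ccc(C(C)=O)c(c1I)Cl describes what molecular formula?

Heavy atoms from the SMILES: 10 C, 1 Cl, 1 I, 3 O.
Implicit hydrogens by atom environment:
  4 × C (aromatic): no H
  2 × C (aromatic): 1 H each → 2
  2 × C: no H
  2 × O: no H
  1 × C: 3 H
  1 × C: 2 H
  1 × Cl: no H
  1 × I: no H
  1 × O (charge -1): no H
  Total hydrogens = 7.
Net charge -1.
Molecular formula: C10H7ClIO3-

C10H7ClIO3-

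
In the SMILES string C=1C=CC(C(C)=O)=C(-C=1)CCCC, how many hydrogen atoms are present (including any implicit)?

16

Hydrogens are implicit in SMILES; fill each atom to its normal valence:
  4 × C (aromatic): 1 H each → 4
  3 × C: 2 H each → 6
  2 × C: 3 H each → 6
  2 × C (aromatic): no H
  1 × C: no H
  1 × O: no H
  Total hydrogens = 16.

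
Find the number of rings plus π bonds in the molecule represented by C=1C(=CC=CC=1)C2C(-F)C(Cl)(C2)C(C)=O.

6

Molecular formula from the SMILES: C12H12ClFO.
DoU = (2C + 2 + N − H − X)/2 = (2·12 + 2 + 0 − 12 − 2)/2 = 12/2 = 6.
(Structurally: 2 ring(s) + 4 π bond(s) = 6.)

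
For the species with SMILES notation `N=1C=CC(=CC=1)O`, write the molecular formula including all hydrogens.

Heavy atoms from the SMILES: 5 C, 1 N, 1 O.
Implicit hydrogens by atom environment:
  4 × C (aromatic): 1 H each → 4
  1 × C (aromatic): no H
  1 × N (aromatic): no H
  1 × O: 1 H
  Total hydrogens = 5.
Molecular formula: C5H5NO

C5H5NO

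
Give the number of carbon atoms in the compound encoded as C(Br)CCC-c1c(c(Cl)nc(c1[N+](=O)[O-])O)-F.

9

The symbol for carbon appears 9 times in the SMILES. Lowercase c denotes aromatic carbon and counts toward C.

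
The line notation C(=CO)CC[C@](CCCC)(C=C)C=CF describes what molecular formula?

C13H21FO

Heavy atoms from the SMILES: 13 C, 1 F, 1 O.
Implicit hydrogens by atom environment:
  6 × C: 2 H each → 12
  5 × C: 1 H each → 5
  1 × C: 3 H
  1 × C: no H
  1 × F: no H
  1 × O: 1 H
  Total hydrogens = 21.
Molecular formula: C13H21FO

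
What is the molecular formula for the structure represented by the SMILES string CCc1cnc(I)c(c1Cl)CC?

C9H11ClIN

Heavy atoms from the SMILES: 9 C, 1 Cl, 1 I, 1 N.
Implicit hydrogens by atom environment:
  4 × C (aromatic): no H
  2 × C: 3 H each → 6
  2 × C: 2 H each → 4
  1 × C (aromatic): 1 H
  1 × Cl: no H
  1 × I: no H
  1 × N (aromatic): no H
  Total hydrogens = 11.
Molecular formula: C9H11ClIN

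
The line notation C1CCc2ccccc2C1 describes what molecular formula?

Heavy atoms from the SMILES: 10 C.
Implicit hydrogens by atom environment:
  4 × C: 2 H each → 8
  4 × C (aromatic): 1 H each → 4
  2 × C (aromatic): no H
  Total hydrogens = 12.
Molecular formula: C10H12

C10H12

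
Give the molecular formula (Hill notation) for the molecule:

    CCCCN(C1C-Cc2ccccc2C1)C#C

Heavy atoms from the SMILES: 16 C, 1 N.
Implicit hydrogens by atom environment:
  6 × C: 2 H each → 12
  4 × C (aromatic): 1 H each → 4
  2 × C: 1 H each → 2
  2 × C (aromatic): no H
  1 × C: 3 H
  1 × C: no H
  1 × N: no H
  Total hydrogens = 21.
Molecular formula: C16H21N

C16H21N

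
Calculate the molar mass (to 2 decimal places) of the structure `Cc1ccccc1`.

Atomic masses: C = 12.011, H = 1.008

92.14

Molecular formula: C7H8.
M = 7×12.011 + 8×1.008 = 92.14 g/mol.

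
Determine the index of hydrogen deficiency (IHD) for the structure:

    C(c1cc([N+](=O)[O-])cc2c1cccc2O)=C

9

Molecular formula from the SMILES: C12H9NO3.
DoU = (2C + 2 + N − H − X)/2 = (2·12 + 2 + 1 − 9 − 0)/2 = 18/2 = 9.
(Structurally: 2 ring(s) + 7 π bond(s) = 9.)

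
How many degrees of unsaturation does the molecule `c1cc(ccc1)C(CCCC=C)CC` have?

5

Molecular formula from the SMILES: C14H20.
DoU = (2C + 2 + N − H − X)/2 = (2·14 + 2 + 0 − 20 − 0)/2 = 10/2 = 5.
(Structurally: 1 ring(s) + 4 π bond(s) = 5.)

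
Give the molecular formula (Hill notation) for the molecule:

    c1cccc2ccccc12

C10H8

Heavy atoms from the SMILES: 10 C.
Implicit hydrogens by atom environment:
  8 × C (aromatic): 1 H each → 8
  2 × C (aromatic): no H
  Total hydrogens = 8.
Molecular formula: C10H8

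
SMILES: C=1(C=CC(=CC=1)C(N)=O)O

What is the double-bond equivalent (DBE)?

5

Molecular formula from the SMILES: C7H7NO2.
DoU = (2C + 2 + N − H − X)/2 = (2·7 + 2 + 1 − 7 − 0)/2 = 10/2 = 5.
(Structurally: 1 ring(s) + 4 π bond(s) = 5.)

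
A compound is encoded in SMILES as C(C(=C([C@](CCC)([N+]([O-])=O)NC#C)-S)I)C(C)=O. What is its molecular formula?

Heavy atoms from the SMILES: 11 C, 1 I, 2 N, 3 O, 1 S.
Implicit hydrogens by atom environment:
  5 × C: no H
  3 × C: 2 H each → 6
  2 × C: 3 H each → 6
  2 × O: no H
  1 × C: 1 H
  1 × I: no H
  1 × N: 1 H
  1 × N (charge +1): no H
  1 × O (charge -1): no H
  1 × S: 1 H
  Total hydrogens = 15.
Molecular formula: C11H15IN2O3S

C11H15IN2O3S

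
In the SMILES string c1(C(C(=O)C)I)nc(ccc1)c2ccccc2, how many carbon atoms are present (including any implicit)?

The symbol for carbon appears 14 times in the SMILES. Lowercase c denotes aromatic carbon and counts toward C.

14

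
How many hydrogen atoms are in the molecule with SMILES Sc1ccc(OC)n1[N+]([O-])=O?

6

Hydrogens are implicit in SMILES; fill each atom to its normal valence:
  2 × C (aromatic): 1 H each → 2
  2 × C (aromatic): no H
  2 × O: no H
  1 × C: 3 H
  1 × N (aromatic): no H
  1 × N (charge +1): no H
  1 × O (charge -1): no H
  1 × S: 1 H
  Total hydrogens = 6.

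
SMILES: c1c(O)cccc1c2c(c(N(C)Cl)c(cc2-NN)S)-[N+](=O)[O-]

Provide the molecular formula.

C13H13ClN4O3S

Heavy atoms from the SMILES: 13 C, 1 Cl, 4 N, 3 O, 1 S.
Implicit hydrogens by atom environment:
  7 × C (aromatic): no H
  5 × C (aromatic): 1 H each → 5
  1 × C: 3 H
  1 × Cl: no H
  1 × N: 2 H
  1 × N: 1 H
  1 × N (charge +1): no H
  1 × N: no H
  1 × O: 1 H
  1 × O: no H
  1 × O (charge -1): no H
  1 × S: 1 H
  Total hydrogens = 13.
Molecular formula: C13H13ClN4O3S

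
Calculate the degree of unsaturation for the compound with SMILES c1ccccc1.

4

Molecular formula from the SMILES: C6H6.
DoU = (2C + 2 + N − H − X)/2 = (2·6 + 2 + 0 − 6 − 0)/2 = 8/2 = 4.
(Structurally: 1 ring(s) + 3 π bond(s) = 4.)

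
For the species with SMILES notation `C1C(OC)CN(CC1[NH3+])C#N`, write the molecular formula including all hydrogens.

Heavy atoms from the SMILES: 7 C, 3 N, 1 O.
Implicit hydrogens by atom environment:
  3 × C: 2 H each → 6
  2 × C: 1 H each → 2
  2 × N: no H
  1 × C: 3 H
  1 × C: no H
  1 × N (charge +1): 3 H
  1 × O: no H
  Total hydrogens = 14.
Net charge +1.
Molecular formula: C7H14N3O+

C7H14N3O+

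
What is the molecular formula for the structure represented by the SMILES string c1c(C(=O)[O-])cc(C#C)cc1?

Heavy atoms from the SMILES: 9 C, 2 O.
Implicit hydrogens by atom environment:
  4 × C (aromatic): 1 H each → 4
  2 × C (aromatic): no H
  2 × C: no H
  1 × C: 1 H
  1 × O: no H
  1 × O (charge -1): no H
  Total hydrogens = 5.
Net charge -1.
Molecular formula: C9H5O2-

C9H5O2-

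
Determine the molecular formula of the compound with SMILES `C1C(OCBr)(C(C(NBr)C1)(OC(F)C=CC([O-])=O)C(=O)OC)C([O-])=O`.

[C13H14Br2FNO8]2-

Heavy atoms from the SMILES: 2 Br, 13 C, 1 F, 1 N, 8 O.
Implicit hydrogens by atom environment:
  6 × O: no H
  5 × C: no H
  4 × C: 1 H each → 4
  3 × C: 2 H each → 6
  2 × Br: no H
  2 × O (charge -1): no H
  1 × C: 3 H
  1 × F: no H
  1 × N: 1 H
  Total hydrogens = 14.
Net charge -2.
Molecular formula: [C13H14Br2FNO8]2-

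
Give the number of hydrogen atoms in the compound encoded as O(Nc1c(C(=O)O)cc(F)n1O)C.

Hydrogens are implicit in SMILES; fill each atom to its normal valence:
  3 × C (aromatic): no H
  2 × O: 1 H each → 2
  2 × O: no H
  1 × C: 3 H
  1 × C (aromatic): 1 H
  1 × C: no H
  1 × F: no H
  1 × N: 1 H
  1 × N (aromatic): no H
  Total hydrogens = 7.

7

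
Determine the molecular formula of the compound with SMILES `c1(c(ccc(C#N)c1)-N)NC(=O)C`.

Heavy atoms from the SMILES: 9 C, 3 N, 1 O.
Implicit hydrogens by atom environment:
  3 × C (aromatic): 1 H each → 3
  3 × C (aromatic): no H
  2 × C: no H
  1 × C: 3 H
  1 × N: 2 H
  1 × N: 1 H
  1 × N: no H
  1 × O: no H
  Total hydrogens = 9.
Molecular formula: C9H9N3O

C9H9N3O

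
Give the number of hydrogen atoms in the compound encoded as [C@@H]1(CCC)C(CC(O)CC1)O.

Hydrogens are implicit in SMILES; fill each atom to its normal valence:
  5 × C: 2 H each → 10
  3 × C: 1 H each → 3
  2 × O: 1 H each → 2
  1 × C: 3 H
  Total hydrogens = 18.

18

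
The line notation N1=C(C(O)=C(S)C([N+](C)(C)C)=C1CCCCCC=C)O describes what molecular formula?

Heavy atoms from the SMILES: 15 C, 2 N, 2 O, 1 S.
Implicit hydrogens by atom environment:
  6 × C: 2 H each → 12
  5 × C (aromatic): no H
  3 × C: 3 H each → 9
  2 × O: 1 H each → 2
  1 × C: 1 H
  1 × N (aromatic): no H
  1 × N (charge +1): no H
  1 × S: 1 H
  Total hydrogens = 25.
Net charge +1.
Molecular formula: C15H25N2O2S+

C15H25N2O2S+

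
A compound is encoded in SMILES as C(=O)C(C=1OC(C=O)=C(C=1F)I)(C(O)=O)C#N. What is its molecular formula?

C9H3FINO5

Heavy atoms from the SMILES: 9 C, 1 F, 1 I, 1 N, 5 O.
Implicit hydrogens by atom environment:
  4 × C (aromatic): no H
  3 × C: no H
  3 × O: no H
  2 × C: 1 H each → 2
  1 × F: no H
  1 × I: no H
  1 × N: no H
  1 × O: 1 H
  1 × O (aromatic): no H
  Total hydrogens = 3.
Molecular formula: C9H3FINO5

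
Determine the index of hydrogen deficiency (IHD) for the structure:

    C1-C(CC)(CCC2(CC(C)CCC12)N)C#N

4

Molecular formula from the SMILES: C14H24N2.
DoU = (2C + 2 + N − H − X)/2 = (2·14 + 2 + 2 − 24 − 0)/2 = 8/2 = 4.
(Structurally: 2 ring(s) + 2 π bond(s) = 4.)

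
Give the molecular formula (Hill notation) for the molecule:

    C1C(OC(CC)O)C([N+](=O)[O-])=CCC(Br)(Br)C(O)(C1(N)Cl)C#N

Heavy atoms from the SMILES: 2 Br, 12 C, 1 Cl, 3 N, 5 O.
Implicit hydrogens by atom environment:
  5 × C: no H
  3 × C: 2 H each → 6
  3 × C: 1 H each → 3
  2 × Br: no H
  2 × O: 1 H each → 2
  2 × O: no H
  1 × C: 3 H
  1 × Cl: no H
  1 × N: 2 H
  1 × N: no H
  1 × N (charge +1): no H
  1 × O (charge -1): no H
  Total hydrogens = 16.
Molecular formula: C12H16Br2ClN3O5

C12H16Br2ClN3O5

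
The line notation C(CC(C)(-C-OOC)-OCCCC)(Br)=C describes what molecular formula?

Heavy atoms from the SMILES: 1 Br, 11 C, 3 O.
Implicit hydrogens by atom environment:
  6 × C: 2 H each → 12
  3 × C: 3 H each → 9
  3 × O: no H
  2 × C: no H
  1 × Br: no H
  Total hydrogens = 21.
Molecular formula: C11H21BrO3

C11H21BrO3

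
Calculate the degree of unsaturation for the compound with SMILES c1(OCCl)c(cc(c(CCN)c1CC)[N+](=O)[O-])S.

Molecular formula from the SMILES: C11H15ClN2O3S.
DoU = (2C + 2 + N − H − X)/2 = (2·11 + 2 + 2 − 15 − 1)/2 = 10/2 = 5.
(Structurally: 1 ring(s) + 4 π bond(s) = 5.)

5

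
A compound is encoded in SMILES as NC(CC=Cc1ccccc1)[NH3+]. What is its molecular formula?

C10H15N2+

Heavy atoms from the SMILES: 10 C, 2 N.
Implicit hydrogens by atom environment:
  5 × C (aromatic): 1 H each → 5
  3 × C: 1 H each → 3
  1 × C: 2 H
  1 × C (aromatic): no H
  1 × N (charge +1): 3 H
  1 × N: 2 H
  Total hydrogens = 15.
Net charge +1.
Molecular formula: C10H15N2+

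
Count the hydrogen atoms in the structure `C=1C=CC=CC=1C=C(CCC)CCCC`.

22

Hydrogens are implicit in SMILES; fill each atom to its normal valence:
  5 × C: 2 H each → 10
  5 × C (aromatic): 1 H each → 5
  2 × C: 3 H each → 6
  1 × C: 1 H
  1 × C: no H
  1 × C (aromatic): no H
  Total hydrogens = 22.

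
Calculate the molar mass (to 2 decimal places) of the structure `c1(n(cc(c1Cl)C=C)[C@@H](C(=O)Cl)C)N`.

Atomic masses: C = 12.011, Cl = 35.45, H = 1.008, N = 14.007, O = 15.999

Molecular formula: C9H10Cl2N2O.
M = 9×12.011 + 2×35.45 + 10×1.008 + 2×14.007 + 1×15.999 = 233.09 g/mol.

233.09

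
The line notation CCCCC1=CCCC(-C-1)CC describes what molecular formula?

C12H22

Heavy atoms from the SMILES: 12 C.
Implicit hydrogens by atom environment:
  7 × C: 2 H each → 14
  2 × C: 3 H each → 6
  2 × C: 1 H each → 2
  1 × C: no H
  Total hydrogens = 22.
Molecular formula: C12H22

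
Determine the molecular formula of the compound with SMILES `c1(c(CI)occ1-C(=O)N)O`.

Heavy atoms from the SMILES: 6 C, 1 I, 1 N, 3 O.
Implicit hydrogens by atom environment:
  3 × C (aromatic): no H
  1 × C: 2 H
  1 × C (aromatic): 1 H
  1 × C: no H
  1 × I: no H
  1 × N: 2 H
  1 × O: 1 H
  1 × O (aromatic): no H
  1 × O: no H
  Total hydrogens = 6.
Molecular formula: C6H6INO3

C6H6INO3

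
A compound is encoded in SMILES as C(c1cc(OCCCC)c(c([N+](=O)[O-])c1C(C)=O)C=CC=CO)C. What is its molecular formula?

Heavy atoms from the SMILES: 18 C, 1 N, 5 O.
Implicit hydrogens by atom environment:
  5 × C (aromatic): no H
  4 × C: 2 H each → 8
  4 × C: 1 H each → 4
  3 × C: 3 H each → 9
  3 × O: no H
  1 × C (aromatic): 1 H
  1 × C: no H
  1 × N (charge +1): no H
  1 × O: 1 H
  1 × O (charge -1): no H
  Total hydrogens = 23.
Molecular formula: C18H23NO5

C18H23NO5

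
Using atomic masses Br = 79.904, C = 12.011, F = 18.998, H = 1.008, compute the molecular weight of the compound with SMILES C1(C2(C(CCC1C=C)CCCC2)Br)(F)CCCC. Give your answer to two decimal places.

Molecular formula: C16H26BrF.
M = 1×79.904 + 16×12.011 + 1×18.998 + 26×1.008 = 317.29 g/mol.

317.29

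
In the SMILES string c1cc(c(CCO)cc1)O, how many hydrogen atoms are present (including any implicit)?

10

Hydrogens are implicit in SMILES; fill each atom to its normal valence:
  4 × C (aromatic): 1 H each → 4
  2 × C: 2 H each → 4
  2 × C (aromatic): no H
  2 × O: 1 H each → 2
  Total hydrogens = 10.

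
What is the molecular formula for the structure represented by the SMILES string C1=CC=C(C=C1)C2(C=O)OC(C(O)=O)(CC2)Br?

C12H11BrO4

Heavy atoms from the SMILES: 1 Br, 12 C, 4 O.
Implicit hydrogens by atom environment:
  5 × C (aromatic): 1 H each → 5
  3 × C: no H
  3 × O: no H
  2 × C: 2 H each → 4
  1 × Br: no H
  1 × C: 1 H
  1 × C (aromatic): no H
  1 × O: 1 H
  Total hydrogens = 11.
Molecular formula: C12H11BrO4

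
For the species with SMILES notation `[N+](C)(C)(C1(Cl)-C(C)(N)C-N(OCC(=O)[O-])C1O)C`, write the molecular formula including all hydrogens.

C10H20ClN3O4

Heavy atoms from the SMILES: 10 C, 1 Cl, 3 N, 4 O.
Implicit hydrogens by atom environment:
  4 × C: 3 H each → 12
  3 × C: no H
  2 × C: 2 H each → 4
  2 × O: no H
  1 × C: 1 H
  1 × Cl: no H
  1 × N: 2 H
  1 × N: no H
  1 × N (charge +1): no H
  1 × O: 1 H
  1 × O (charge -1): no H
  Total hydrogens = 20.
Molecular formula: C10H20ClN3O4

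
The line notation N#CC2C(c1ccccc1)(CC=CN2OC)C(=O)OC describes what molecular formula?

C15H16N2O3

Heavy atoms from the SMILES: 15 C, 2 N, 3 O.
Implicit hydrogens by atom environment:
  5 × C (aromatic): 1 H each → 5
  3 × C: 1 H each → 3
  3 × C: no H
  3 × O: no H
  2 × C: 3 H each → 6
  2 × N: no H
  1 × C: 2 H
  1 × C (aromatic): no H
  Total hydrogens = 16.
Molecular formula: C15H16N2O3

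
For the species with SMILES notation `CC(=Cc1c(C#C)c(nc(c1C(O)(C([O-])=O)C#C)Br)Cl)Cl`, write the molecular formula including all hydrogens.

C14H7BrCl2NO3-

Heavy atoms from the SMILES: 1 Br, 14 C, 2 Cl, 1 N, 3 O.
Implicit hydrogens by atom environment:
  5 × C (aromatic): no H
  5 × C: no H
  3 × C: 1 H each → 3
  2 × Cl: no H
  1 × Br: no H
  1 × C: 3 H
  1 × N (aromatic): no H
  1 × O: 1 H
  1 × O: no H
  1 × O (charge -1): no H
  Total hydrogens = 7.
Net charge -1.
Molecular formula: C14H7BrCl2NO3-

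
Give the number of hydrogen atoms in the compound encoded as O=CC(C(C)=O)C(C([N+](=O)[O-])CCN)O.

Hydrogens are implicit in SMILES; fill each atom to its normal valence:
  4 × C: 1 H each → 4
  3 × O: no H
  2 × C: 2 H each → 4
  1 × C: 3 H
  1 × C: no H
  1 × N: 2 H
  1 × N (charge +1): no H
  1 × O: 1 H
  1 × O (charge -1): no H
  Total hydrogens = 14.

14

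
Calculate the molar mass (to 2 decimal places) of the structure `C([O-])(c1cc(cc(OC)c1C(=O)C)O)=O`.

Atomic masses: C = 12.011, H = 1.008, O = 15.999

209.18

Molecular formula: C10H9O5-.
M = 10×12.011 + 9×1.008 + 5×15.999 = 209.18 g/mol.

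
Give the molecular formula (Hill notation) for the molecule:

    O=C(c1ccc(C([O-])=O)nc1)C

C8H6NO3-

Heavy atoms from the SMILES: 8 C, 1 N, 3 O.
Implicit hydrogens by atom environment:
  3 × C (aromatic): 1 H each → 3
  2 × C (aromatic): no H
  2 × C: no H
  2 × O: no H
  1 × C: 3 H
  1 × N (aromatic): no H
  1 × O (charge -1): no H
  Total hydrogens = 6.
Net charge -1.
Molecular formula: C8H6NO3-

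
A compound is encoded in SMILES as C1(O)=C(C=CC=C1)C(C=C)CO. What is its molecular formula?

C10H12O2

Heavy atoms from the SMILES: 10 C, 2 O.
Implicit hydrogens by atom environment:
  4 × C (aromatic): 1 H each → 4
  2 × C: 2 H each → 4
  2 × C: 1 H each → 2
  2 × C (aromatic): no H
  2 × O: 1 H each → 2
  Total hydrogens = 12.
Molecular formula: C10H12O2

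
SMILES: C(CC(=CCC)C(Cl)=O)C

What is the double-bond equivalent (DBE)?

2

Molecular formula from the SMILES: C8H13ClO.
DoU = (2C + 2 + N − H − X)/2 = (2·8 + 2 + 0 − 13 − 1)/2 = 4/2 = 2.
(Structurally: 0 ring(s) + 2 π bond(s) = 2.)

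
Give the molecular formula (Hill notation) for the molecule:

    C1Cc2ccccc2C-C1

C10H12

Heavy atoms from the SMILES: 10 C.
Implicit hydrogens by atom environment:
  4 × C: 2 H each → 8
  4 × C (aromatic): 1 H each → 4
  2 × C (aromatic): no H
  Total hydrogens = 12.
Molecular formula: C10H12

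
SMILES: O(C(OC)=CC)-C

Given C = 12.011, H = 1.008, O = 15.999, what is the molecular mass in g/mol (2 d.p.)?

102.13

Molecular formula: C5H10O2.
M = 5×12.011 + 10×1.008 + 2×15.999 = 102.13 g/mol.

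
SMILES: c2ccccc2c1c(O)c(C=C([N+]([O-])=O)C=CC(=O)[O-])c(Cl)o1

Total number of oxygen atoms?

The symbol for oxygen appears 6 times in the SMILES.

6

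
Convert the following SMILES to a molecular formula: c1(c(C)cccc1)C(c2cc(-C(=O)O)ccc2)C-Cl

Heavy atoms from the SMILES: 16 C, 1 Cl, 2 O.
Implicit hydrogens by atom environment:
  8 × C (aromatic): 1 H each → 8
  4 × C (aromatic): no H
  1 × C: 3 H
  1 × C: 2 H
  1 × C: 1 H
  1 × C: no H
  1 × Cl: no H
  1 × O: 1 H
  1 × O: no H
  Total hydrogens = 15.
Molecular formula: C16H15ClO2

C16H15ClO2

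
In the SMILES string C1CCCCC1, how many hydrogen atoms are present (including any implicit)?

12

Hydrogens are implicit in SMILES; fill each atom to its normal valence:
  6 × C: 2 H each → 12
  Total hydrogens = 12.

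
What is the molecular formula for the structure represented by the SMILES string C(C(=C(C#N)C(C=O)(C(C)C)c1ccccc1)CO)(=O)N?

Heavy atoms from the SMILES: 16 C, 2 N, 3 O.
Implicit hydrogens by atom environment:
  5 × C (aromatic): 1 H each → 5
  5 × C: no H
  2 × C: 3 H each → 6
  2 × C: 1 H each → 2
  2 × O: no H
  1 × C: 2 H
  1 × C (aromatic): no H
  1 × N: 2 H
  1 × N: no H
  1 × O: 1 H
  Total hydrogens = 18.
Molecular formula: C16H18N2O3

C16H18N2O3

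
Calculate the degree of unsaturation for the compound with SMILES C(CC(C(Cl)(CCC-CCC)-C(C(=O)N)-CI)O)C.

1

Molecular formula from the SMILES: C14H27ClINO2.
DoU = (2C + 2 + N − H − X)/2 = (2·14 + 2 + 1 − 27 − 2)/2 = 2/2 = 1.
(Structurally: 0 ring(s) + 1 π bond(s) = 1.)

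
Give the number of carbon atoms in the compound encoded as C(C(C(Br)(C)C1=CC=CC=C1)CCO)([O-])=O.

The symbol for carbon appears 12 times in the SMILES.

12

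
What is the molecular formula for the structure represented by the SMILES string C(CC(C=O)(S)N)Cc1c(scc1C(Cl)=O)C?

Heavy atoms from the SMILES: 11 C, 1 Cl, 1 N, 2 O, 2 S.
Implicit hydrogens by atom environment:
  3 × C: 2 H each → 6
  3 × C (aromatic): no H
  2 × C: no H
  2 × O: no H
  1 × C: 3 H
  1 × C (aromatic): 1 H
  1 × C: 1 H
  1 × Cl: no H
  1 × N: 2 H
  1 × S: 1 H
  1 × S (aromatic): no H
  Total hydrogens = 14.
Molecular formula: C11H14ClNO2S2

C11H14ClNO2S2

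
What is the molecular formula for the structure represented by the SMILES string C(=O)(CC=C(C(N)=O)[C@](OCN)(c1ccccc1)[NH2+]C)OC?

C15H22N3O4+

Heavy atoms from the SMILES: 15 C, 3 N, 4 O.
Implicit hydrogens by atom environment:
  5 × C (aromatic): 1 H each → 5
  4 × C: no H
  4 × O: no H
  2 × C: 3 H each → 6
  2 × C: 2 H each → 4
  2 × N: 2 H each → 4
  1 × C: 1 H
  1 × C (aromatic): no H
  1 × N (charge +1): 2 H
  Total hydrogens = 22.
Net charge +1.
Molecular formula: C15H22N3O4+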